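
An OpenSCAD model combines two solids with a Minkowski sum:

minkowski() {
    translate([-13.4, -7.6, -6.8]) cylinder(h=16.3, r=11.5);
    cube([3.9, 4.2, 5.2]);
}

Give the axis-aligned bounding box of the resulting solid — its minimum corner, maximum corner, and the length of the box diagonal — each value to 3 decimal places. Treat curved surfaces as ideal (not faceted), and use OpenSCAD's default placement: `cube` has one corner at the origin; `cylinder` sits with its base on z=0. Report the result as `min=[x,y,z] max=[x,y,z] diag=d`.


A = translate([-13.4, -7.6, -6.8]) cylinder(h=16.3, r=11.5) → bbox [-24.9,-19.1,-6.8] .. [-1.9,3.9,9.5]
B = cube([3.9, 4.2, 5.2]) → bbox [0,0,0] .. [3.9,4.2,5.2]
lo = A.lo+B.lo = [-24.9+0, -19.1+0, -6.8+0] = [-24.900,-19.100,-6.800]
hi = A.hi+B.hi = [-1.9+3.9, 3.9+4.2, 9.5+5.2] = [2.000,8.100,14.700]
diag = √(26.9²+27.2²+21.5²) = √1925.7 = 43.883

min=[-24.900,-19.100,-6.800] max=[2.000,8.100,14.700] diag=43.883


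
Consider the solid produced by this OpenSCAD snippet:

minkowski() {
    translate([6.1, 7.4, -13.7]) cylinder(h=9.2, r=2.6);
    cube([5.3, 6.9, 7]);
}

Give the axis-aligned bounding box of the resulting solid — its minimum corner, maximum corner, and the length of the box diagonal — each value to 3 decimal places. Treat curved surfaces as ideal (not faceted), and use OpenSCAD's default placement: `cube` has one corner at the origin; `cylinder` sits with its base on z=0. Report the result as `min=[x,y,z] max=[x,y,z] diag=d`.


A = translate([6.1, 7.4, -13.7]) cylinder(h=9.2, r=2.6) → bbox [3.5,4.8,-13.7] .. [8.7,10,-4.5]
B = cube([5.3, 6.9, 7]) → bbox [0,0,0] .. [5.3,6.9,7]
lo = A.lo+B.lo = [3.5+0, 4.8+0, -13.7+0] = [3.500,4.800,-13.700]
hi = A.hi+B.hi = [8.7+5.3, 10+6.9, -4.5+7] = [14.000,16.900,2.500]
diag = √(10.5²+12.1²+16.2²) = √519.1 = 22.784

min=[3.500,4.800,-13.700] max=[14.000,16.900,2.500] diag=22.784


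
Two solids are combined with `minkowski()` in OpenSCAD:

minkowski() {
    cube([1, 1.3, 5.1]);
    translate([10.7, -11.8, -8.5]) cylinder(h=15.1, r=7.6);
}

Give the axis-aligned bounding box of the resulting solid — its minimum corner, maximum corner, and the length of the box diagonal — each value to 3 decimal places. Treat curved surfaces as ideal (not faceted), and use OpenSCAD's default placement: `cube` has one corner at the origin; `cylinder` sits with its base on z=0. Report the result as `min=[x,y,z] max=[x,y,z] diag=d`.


min=[3.100,-19.400,-8.500] max=[19.300,-2.900,11.700] diag=30.704

A = translate([10.7, -11.8, -8.5]) cylinder(h=15.1, r=7.6) → bbox [3.1,-19.4,-8.5] .. [18.3,-4.2,6.6]
B = cube([1, 1.3, 5.1]) → bbox [0,0,0] .. [1,1.3,5.1]
lo = A.lo+B.lo = [3.1+0, -19.4+0, -8.5+0] = [3.100,-19.400,-8.500]
hi = A.hi+B.hi = [18.3+1, -4.2+1.3, 6.6+5.1] = [19.300,-2.900,11.700]
diag = √(16.2²+16.5²+20.2²) = √942.73 = 30.704


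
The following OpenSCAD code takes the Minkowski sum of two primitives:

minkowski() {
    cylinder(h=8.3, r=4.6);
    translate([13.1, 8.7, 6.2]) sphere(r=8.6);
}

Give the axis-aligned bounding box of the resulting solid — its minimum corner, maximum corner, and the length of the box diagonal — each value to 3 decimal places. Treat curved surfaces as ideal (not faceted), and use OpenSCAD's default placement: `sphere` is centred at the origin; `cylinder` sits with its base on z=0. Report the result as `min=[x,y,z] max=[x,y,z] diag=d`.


min=[-0.100,-4.500,-2.400] max=[26.300,21.900,23.100] diag=45.212

A = translate([13.1, 8.7, 6.2]) sphere(r=8.6) → bbox [4.5,0.1,-2.4] .. [21.7,17.3,14.8]
B = cylinder(h=8.3, r=4.6) → bbox [-4.6,-4.6,0] .. [4.6,4.6,8.3]
lo = A.lo+B.lo = [4.5-4.6, 0.1-4.6, -2.4+0] = [-0.100,-4.500,-2.400]
hi = A.hi+B.hi = [21.7+4.6, 17.3+4.6, 14.8+8.3] = [26.300,21.900,23.100]
diag = √(26.4²+26.4²+25.5²) = √2044.17 = 45.212


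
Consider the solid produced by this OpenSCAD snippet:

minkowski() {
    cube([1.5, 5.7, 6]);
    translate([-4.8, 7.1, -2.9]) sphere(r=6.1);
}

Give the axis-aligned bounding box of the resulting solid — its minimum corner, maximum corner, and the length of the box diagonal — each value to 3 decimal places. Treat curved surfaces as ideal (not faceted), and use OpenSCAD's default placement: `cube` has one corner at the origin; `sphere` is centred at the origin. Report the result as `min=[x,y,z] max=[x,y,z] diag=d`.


A = translate([-4.8, 7.1, -2.9]) sphere(r=6.1) → bbox [-10.9,1,-9] .. [1.3,13.2,3.2]
B = cube([1.5, 5.7, 6]) → bbox [0,0,0] .. [1.5,5.7,6]
lo = A.lo+B.lo = [-10.9+0, 1+0, -9+0] = [-10.900,1.000,-9.000]
hi = A.hi+B.hi = [1.3+1.5, 13.2+5.7, 3.2+6] = [2.800,18.900,9.200]
diag = √(13.7²+17.9²+18.2²) = √839.34 = 28.971

min=[-10.900,1.000,-9.000] max=[2.800,18.900,9.200] diag=28.971


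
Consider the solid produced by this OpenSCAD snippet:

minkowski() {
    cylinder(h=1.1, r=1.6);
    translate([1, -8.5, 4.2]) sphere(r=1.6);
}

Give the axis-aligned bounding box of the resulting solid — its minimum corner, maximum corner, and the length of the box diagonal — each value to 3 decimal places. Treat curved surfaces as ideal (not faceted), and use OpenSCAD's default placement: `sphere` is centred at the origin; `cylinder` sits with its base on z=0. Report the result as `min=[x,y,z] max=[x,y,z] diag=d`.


A = translate([1, -8.5, 4.2]) sphere(r=1.6) → bbox [-0.6,-10.1,2.6] .. [2.6,-6.9,5.8]
B = cylinder(h=1.1, r=1.6) → bbox [-1.6,-1.6,0] .. [1.6,1.6,1.1]
lo = A.lo+B.lo = [-0.6-1.6, -10.1-1.6, 2.6+0] = [-2.200,-11.700,2.600]
hi = A.hi+B.hi = [2.6+1.6, -6.9+1.6, 5.8+1.1] = [4.200,-5.300,6.900]
diag = √(6.4²+6.4²+4.3²) = √100.41 = 10.020

min=[-2.200,-11.700,2.600] max=[4.200,-5.300,6.900] diag=10.020


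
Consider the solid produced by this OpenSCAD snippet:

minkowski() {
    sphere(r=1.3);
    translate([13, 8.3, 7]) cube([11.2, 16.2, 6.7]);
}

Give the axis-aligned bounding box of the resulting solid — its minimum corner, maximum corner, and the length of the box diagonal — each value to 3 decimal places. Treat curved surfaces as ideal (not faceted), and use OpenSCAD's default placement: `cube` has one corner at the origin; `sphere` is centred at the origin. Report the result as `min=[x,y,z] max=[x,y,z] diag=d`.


min=[11.700,7.000,5.700] max=[25.500,25.800,15.000] diag=25.107

A = translate([13, 8.3, 7]) cube([11.2, 16.2, 6.7]) → bbox [13,8.3,7] .. [24.2,24.5,13.7]
B = sphere(r=1.3) → bbox [-1.3,-1.3,-1.3] .. [1.3,1.3,1.3]
lo = A.lo+B.lo = [13-1.3, 8.3-1.3, 7-1.3] = [11.700,7.000,5.700]
hi = A.hi+B.hi = [24.2+1.3, 24.5+1.3, 13.7+1.3] = [25.500,25.800,15.000]
diag = √(13.8²+18.8²+9.3²) = √630.37 = 25.107


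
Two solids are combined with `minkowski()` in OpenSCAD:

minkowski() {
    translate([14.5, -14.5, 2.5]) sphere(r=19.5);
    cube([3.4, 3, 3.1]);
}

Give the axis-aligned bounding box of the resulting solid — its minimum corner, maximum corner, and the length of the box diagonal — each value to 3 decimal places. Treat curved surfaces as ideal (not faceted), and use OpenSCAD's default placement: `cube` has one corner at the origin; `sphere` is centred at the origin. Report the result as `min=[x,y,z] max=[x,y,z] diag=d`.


A = translate([14.5, -14.5, 2.5]) sphere(r=19.5) → bbox [-5,-34,-17] .. [34,5,22]
B = cube([3.4, 3, 3.1]) → bbox [0,0,0] .. [3.4,3,3.1]
lo = A.lo+B.lo = [-5+0, -34+0, -17+0] = [-5.000,-34.000,-17.000]
hi = A.hi+B.hi = [34+3.4, 5+3, 22+3.1] = [37.400,8.000,25.100]
diag = √(42.4²+42²+42.1²) = √5334.17 = 73.035

min=[-5.000,-34.000,-17.000] max=[37.400,8.000,25.100] diag=73.035


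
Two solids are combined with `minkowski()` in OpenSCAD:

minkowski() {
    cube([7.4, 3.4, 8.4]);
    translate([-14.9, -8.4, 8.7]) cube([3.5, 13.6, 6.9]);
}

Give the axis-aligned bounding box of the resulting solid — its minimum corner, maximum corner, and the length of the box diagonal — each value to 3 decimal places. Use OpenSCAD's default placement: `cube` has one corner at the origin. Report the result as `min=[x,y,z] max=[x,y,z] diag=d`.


A = translate([-14.9, -8.4, 8.7]) cube([3.5, 13.6, 6.9]) → bbox [-14.9,-8.4,8.7] .. [-11.4,5.2,15.6]
B = cube([7.4, 3.4, 8.4]) → bbox [0,0,0] .. [7.4,3.4,8.4]
lo = A.lo+B.lo = [-14.9+0, -8.4+0, 8.7+0] = [-14.900,-8.400,8.700]
hi = A.hi+B.hi = [-11.4+7.4, 5.2+3.4, 15.6+8.4] = [-4.000,8.600,24.000]
diag = √(10.9²+17²+15.3²) = √641.9 = 25.336

min=[-14.900,-8.400,8.700] max=[-4.000,8.600,24.000] diag=25.336


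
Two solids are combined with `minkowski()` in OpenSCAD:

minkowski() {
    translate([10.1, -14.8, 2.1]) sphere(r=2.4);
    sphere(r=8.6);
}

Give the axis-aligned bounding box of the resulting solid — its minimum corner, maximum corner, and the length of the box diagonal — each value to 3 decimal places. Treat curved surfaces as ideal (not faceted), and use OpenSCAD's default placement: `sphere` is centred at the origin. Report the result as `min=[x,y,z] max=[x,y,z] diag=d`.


min=[-0.900,-25.800,-8.900] max=[21.100,-3.800,13.100] diag=38.105

A = translate([10.1, -14.8, 2.1]) sphere(r=2.4) → bbox [7.7,-17.2,-0.3] .. [12.5,-12.4,4.5]
B = sphere(r=8.6) → bbox [-8.6,-8.6,-8.6] .. [8.6,8.6,8.6]
lo = A.lo+B.lo = [7.7-8.6, -17.2-8.6, -0.3-8.6] = [-0.900,-25.800,-8.900]
hi = A.hi+B.hi = [12.5+8.6, -12.4+8.6, 4.5+8.6] = [21.100,-3.800,13.100]
diag = √(22²+22²+22²) = √1452 = 38.105


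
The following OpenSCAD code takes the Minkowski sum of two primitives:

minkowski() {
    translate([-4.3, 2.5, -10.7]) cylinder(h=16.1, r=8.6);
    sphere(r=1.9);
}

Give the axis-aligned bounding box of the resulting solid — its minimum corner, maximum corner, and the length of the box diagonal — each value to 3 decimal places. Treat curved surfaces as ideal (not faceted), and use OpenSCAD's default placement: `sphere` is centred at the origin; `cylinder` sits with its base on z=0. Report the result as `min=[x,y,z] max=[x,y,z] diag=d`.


A = translate([-4.3, 2.5, -10.7]) cylinder(h=16.1, r=8.6) → bbox [-12.9,-6.1,-10.7] .. [4.3,11.1,5.4]
B = sphere(r=1.9) → bbox [-1.9,-1.9,-1.9] .. [1.9,1.9,1.9]
lo = A.lo+B.lo = [-12.9-1.9, -6.1-1.9, -10.7-1.9] = [-14.800,-8.000,-12.600]
hi = A.hi+B.hi = [4.3+1.9, 11.1+1.9, 5.4+1.9] = [6.200,13.000,7.300]
diag = √(21²+21²+19.9²) = √1278.01 = 35.749

min=[-14.800,-8.000,-12.600] max=[6.200,13.000,7.300] diag=35.749


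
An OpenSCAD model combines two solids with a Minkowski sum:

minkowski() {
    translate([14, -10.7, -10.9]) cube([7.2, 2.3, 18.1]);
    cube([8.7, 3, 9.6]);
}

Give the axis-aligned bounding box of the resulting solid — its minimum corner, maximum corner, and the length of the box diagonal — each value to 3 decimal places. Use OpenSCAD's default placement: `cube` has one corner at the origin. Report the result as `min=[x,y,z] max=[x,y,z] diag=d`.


A = translate([14, -10.7, -10.9]) cube([7.2, 2.3, 18.1]) → bbox [14,-10.7,-10.9] .. [21.2,-8.4,7.2]
B = cube([8.7, 3, 9.6]) → bbox [0,0,0] .. [8.7,3,9.6]
lo = A.lo+B.lo = [14+0, -10.7+0, -10.9+0] = [14.000,-10.700,-10.900]
hi = A.hi+B.hi = [21.2+8.7, -8.4+3, 7.2+9.6] = [29.900,-5.400,16.800]
diag = √(15.9²+5.3²+27.7²) = √1048.19 = 32.376

min=[14.000,-10.700,-10.900] max=[29.900,-5.400,16.800] diag=32.376


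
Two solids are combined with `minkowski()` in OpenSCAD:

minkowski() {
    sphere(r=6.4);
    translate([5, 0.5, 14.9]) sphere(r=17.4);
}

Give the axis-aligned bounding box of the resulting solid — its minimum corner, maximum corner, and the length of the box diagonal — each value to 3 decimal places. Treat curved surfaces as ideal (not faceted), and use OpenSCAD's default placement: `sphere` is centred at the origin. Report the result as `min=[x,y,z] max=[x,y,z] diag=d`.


min=[-18.800,-23.300,-8.900] max=[28.800,24.300,38.700] diag=82.446

A = translate([5, 0.5, 14.9]) sphere(r=17.4) → bbox [-12.4,-16.9,-2.5] .. [22.4,17.9,32.3]
B = sphere(r=6.4) → bbox [-6.4,-6.4,-6.4] .. [6.4,6.4,6.4]
lo = A.lo+B.lo = [-12.4-6.4, -16.9-6.4, -2.5-6.4] = [-18.800,-23.300,-8.900]
hi = A.hi+B.hi = [22.4+6.4, 17.9+6.4, 32.3+6.4] = [28.800,24.300,38.700]
diag = √(47.6²+47.6²+47.6²) = √6797.28 = 82.446


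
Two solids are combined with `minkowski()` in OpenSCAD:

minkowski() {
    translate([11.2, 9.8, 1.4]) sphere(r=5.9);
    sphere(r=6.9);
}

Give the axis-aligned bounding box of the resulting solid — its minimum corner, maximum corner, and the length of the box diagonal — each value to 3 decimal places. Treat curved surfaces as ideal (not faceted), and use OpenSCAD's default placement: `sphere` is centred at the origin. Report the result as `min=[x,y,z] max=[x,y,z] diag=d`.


min=[-1.600,-3.000,-11.400] max=[24.000,22.600,14.200] diag=44.341

A = translate([11.2, 9.8, 1.4]) sphere(r=5.9) → bbox [5.3,3.9,-4.5] .. [17.1,15.7,7.3]
B = sphere(r=6.9) → bbox [-6.9,-6.9,-6.9] .. [6.9,6.9,6.9]
lo = A.lo+B.lo = [5.3-6.9, 3.9-6.9, -4.5-6.9] = [-1.600,-3.000,-11.400]
hi = A.hi+B.hi = [17.1+6.9, 15.7+6.9, 7.3+6.9] = [24.000,22.600,14.200]
diag = √(25.6²+25.6²+25.6²) = √1966.08 = 44.341


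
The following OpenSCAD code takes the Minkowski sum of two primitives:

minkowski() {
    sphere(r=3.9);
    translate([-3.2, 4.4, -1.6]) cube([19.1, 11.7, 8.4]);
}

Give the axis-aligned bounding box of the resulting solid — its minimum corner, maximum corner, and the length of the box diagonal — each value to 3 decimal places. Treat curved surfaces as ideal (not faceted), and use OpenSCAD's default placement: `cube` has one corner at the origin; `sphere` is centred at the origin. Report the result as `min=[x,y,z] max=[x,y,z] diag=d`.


min=[-7.100,0.500,-5.500] max=[19.800,20.000,10.700] diag=36.963

A = translate([-3.2, 4.4, -1.6]) cube([19.1, 11.7, 8.4]) → bbox [-3.2,4.4,-1.6] .. [15.9,16.1,6.8]
B = sphere(r=3.9) → bbox [-3.9,-3.9,-3.9] .. [3.9,3.9,3.9]
lo = A.lo+B.lo = [-3.2-3.9, 4.4-3.9, -1.6-3.9] = [-7.100,0.500,-5.500]
hi = A.hi+B.hi = [15.9+3.9, 16.1+3.9, 6.8+3.9] = [19.800,20.000,10.700]
diag = √(26.9²+19.5²+16.2²) = √1366.3 = 36.963


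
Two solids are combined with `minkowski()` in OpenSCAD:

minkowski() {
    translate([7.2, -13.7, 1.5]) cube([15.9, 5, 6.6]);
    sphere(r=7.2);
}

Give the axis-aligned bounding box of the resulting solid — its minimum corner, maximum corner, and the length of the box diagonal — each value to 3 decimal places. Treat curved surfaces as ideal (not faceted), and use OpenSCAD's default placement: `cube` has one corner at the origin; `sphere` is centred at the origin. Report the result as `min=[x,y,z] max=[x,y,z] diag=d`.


min=[0.000,-20.900,-5.700] max=[30.300,-1.500,15.300] diag=41.659

A = translate([7.2, -13.7, 1.5]) cube([15.9, 5, 6.6]) → bbox [7.2,-13.7,1.5] .. [23.1,-8.7,8.1]
B = sphere(r=7.2) → bbox [-7.2,-7.2,-7.2] .. [7.2,7.2,7.2]
lo = A.lo+B.lo = [7.2-7.2, -13.7-7.2, 1.5-7.2] = [0.000,-20.900,-5.700]
hi = A.hi+B.hi = [23.1+7.2, -8.7+7.2, 8.1+7.2] = [30.300,-1.500,15.300]
diag = √(30.3²+19.4²+21²) = √1735.45 = 41.659


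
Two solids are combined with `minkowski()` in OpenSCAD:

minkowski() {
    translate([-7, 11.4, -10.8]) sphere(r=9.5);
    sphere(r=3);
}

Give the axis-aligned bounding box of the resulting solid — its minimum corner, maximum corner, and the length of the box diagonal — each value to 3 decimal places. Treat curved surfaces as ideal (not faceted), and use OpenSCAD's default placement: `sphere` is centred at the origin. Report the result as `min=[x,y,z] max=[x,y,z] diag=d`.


min=[-19.500,-1.100,-23.300] max=[5.500,23.900,1.700] diag=43.301

A = translate([-7, 11.4, -10.8]) sphere(r=9.5) → bbox [-16.5,1.9,-20.3] .. [2.5,20.9,-1.3]
B = sphere(r=3) → bbox [-3,-3,-3] .. [3,3,3]
lo = A.lo+B.lo = [-16.5-3, 1.9-3, -20.3-3] = [-19.500,-1.100,-23.300]
hi = A.hi+B.hi = [2.5+3, 20.9+3, -1.3+3] = [5.500,23.900,1.700]
diag = √(25²+25²+25²) = √1875 = 43.301


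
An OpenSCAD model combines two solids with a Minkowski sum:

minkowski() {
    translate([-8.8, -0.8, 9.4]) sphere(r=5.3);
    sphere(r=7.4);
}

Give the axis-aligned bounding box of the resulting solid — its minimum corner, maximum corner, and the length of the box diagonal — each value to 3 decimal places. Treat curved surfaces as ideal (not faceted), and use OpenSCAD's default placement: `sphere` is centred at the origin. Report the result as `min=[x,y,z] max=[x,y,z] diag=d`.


A = translate([-8.8, -0.8, 9.4]) sphere(r=5.3) → bbox [-14.1,-6.1,4.1] .. [-3.5,4.5,14.7]
B = sphere(r=7.4) → bbox [-7.4,-7.4,-7.4] .. [7.4,7.4,7.4]
lo = A.lo+B.lo = [-14.1-7.4, -6.1-7.4, 4.1-7.4] = [-21.500,-13.500,-3.300]
hi = A.hi+B.hi = [-3.5+7.4, 4.5+7.4, 14.7+7.4] = [3.900,11.900,22.100]
diag = √(25.4²+25.4²+25.4²) = √1935.48 = 43.994

min=[-21.500,-13.500,-3.300] max=[3.900,11.900,22.100] diag=43.994


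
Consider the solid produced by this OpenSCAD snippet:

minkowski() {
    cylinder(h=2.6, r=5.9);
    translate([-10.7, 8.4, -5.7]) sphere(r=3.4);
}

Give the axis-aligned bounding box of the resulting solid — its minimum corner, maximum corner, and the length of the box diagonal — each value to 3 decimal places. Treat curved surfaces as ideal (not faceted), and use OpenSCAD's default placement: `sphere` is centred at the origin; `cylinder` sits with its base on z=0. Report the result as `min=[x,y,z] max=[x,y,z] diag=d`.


min=[-20.000,-0.900,-9.100] max=[-1.400,17.700,0.300] diag=27.933

A = translate([-10.7, 8.4, -5.7]) sphere(r=3.4) → bbox [-14.1,5,-9.1] .. [-7.3,11.8,-2.3]
B = cylinder(h=2.6, r=5.9) → bbox [-5.9,-5.9,0] .. [5.9,5.9,2.6]
lo = A.lo+B.lo = [-14.1-5.9, 5-5.9, -9.1+0] = [-20.000,-0.900,-9.100]
hi = A.hi+B.hi = [-7.3+5.9, 11.8+5.9, -2.3+2.6] = [-1.400,17.700,0.300]
diag = √(18.6²+18.6²+9.4²) = √780.28 = 27.933


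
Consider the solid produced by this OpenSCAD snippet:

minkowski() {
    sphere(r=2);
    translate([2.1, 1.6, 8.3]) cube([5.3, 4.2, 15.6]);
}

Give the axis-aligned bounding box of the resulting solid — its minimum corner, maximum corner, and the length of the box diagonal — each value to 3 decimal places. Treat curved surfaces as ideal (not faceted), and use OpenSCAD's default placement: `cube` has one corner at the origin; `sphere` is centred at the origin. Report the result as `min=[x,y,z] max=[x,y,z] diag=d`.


min=[0.100,-0.400,6.300] max=[9.400,7.800,25.900] diag=23.192

A = translate([2.1, 1.6, 8.3]) cube([5.3, 4.2, 15.6]) → bbox [2.1,1.6,8.3] .. [7.4,5.8,23.9]
B = sphere(r=2) → bbox [-2,-2,-2] .. [2,2,2]
lo = A.lo+B.lo = [2.1-2, 1.6-2, 8.3-2] = [0.100,-0.400,6.300]
hi = A.hi+B.hi = [7.4+2, 5.8+2, 23.9+2] = [9.400,7.800,25.900]
diag = √(9.3²+8.2²+19.6²) = √537.89 = 23.192


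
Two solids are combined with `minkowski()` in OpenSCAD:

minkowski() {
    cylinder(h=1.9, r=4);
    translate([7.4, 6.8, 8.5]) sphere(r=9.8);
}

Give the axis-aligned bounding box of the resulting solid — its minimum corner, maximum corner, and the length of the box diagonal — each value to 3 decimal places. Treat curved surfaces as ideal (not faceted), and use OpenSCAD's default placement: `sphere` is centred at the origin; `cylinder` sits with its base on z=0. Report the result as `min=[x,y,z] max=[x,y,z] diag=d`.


A = translate([7.4, 6.8, 8.5]) sphere(r=9.8) → bbox [-2.4,-3,-1.3] .. [17.2,16.6,18.3]
B = cylinder(h=1.9, r=4) → bbox [-4,-4,0] .. [4,4,1.9]
lo = A.lo+B.lo = [-2.4-4, -3-4, -1.3+0] = [-6.400,-7.000,-1.300]
hi = A.hi+B.hi = [17.2+4, 16.6+4, 18.3+1.9] = [21.200,20.600,20.200]
diag = √(27.6²+27.6²+21.5²) = √1985.77 = 44.562

min=[-6.400,-7.000,-1.300] max=[21.200,20.600,20.200] diag=44.562


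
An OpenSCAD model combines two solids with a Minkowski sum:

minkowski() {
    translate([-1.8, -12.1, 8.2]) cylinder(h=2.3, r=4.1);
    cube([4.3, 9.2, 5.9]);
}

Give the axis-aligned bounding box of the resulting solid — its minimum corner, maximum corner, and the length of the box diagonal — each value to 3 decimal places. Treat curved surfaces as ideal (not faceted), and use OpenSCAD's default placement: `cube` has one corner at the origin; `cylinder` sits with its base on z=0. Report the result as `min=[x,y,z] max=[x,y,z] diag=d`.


min=[-5.900,-16.200,8.200] max=[6.600,1.200,16.400] diag=22.940

A = translate([-1.8, -12.1, 8.2]) cylinder(h=2.3, r=4.1) → bbox [-5.9,-16.2,8.2] .. [2.3,-8,10.5]
B = cube([4.3, 9.2, 5.9]) → bbox [0,0,0] .. [4.3,9.2,5.9]
lo = A.lo+B.lo = [-5.9+0, -16.2+0, 8.2+0] = [-5.900,-16.200,8.200]
hi = A.hi+B.hi = [2.3+4.3, -8+9.2, 10.5+5.9] = [6.600,1.200,16.400]
diag = √(12.5²+17.4²+8.2²) = √526.25 = 22.940


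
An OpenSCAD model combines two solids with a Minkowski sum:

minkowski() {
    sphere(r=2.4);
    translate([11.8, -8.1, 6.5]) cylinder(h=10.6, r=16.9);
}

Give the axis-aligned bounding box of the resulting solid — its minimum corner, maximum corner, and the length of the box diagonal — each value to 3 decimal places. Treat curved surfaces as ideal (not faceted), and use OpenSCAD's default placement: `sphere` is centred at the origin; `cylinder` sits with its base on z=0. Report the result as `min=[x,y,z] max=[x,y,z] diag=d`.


min=[-7.500,-27.400,4.100] max=[31.100,11.200,19.500] diag=56.719

A = translate([11.8, -8.1, 6.5]) cylinder(h=10.6, r=16.9) → bbox [-5.1,-25,6.5] .. [28.7,8.8,17.1]
B = sphere(r=2.4) → bbox [-2.4,-2.4,-2.4] .. [2.4,2.4,2.4]
lo = A.lo+B.lo = [-5.1-2.4, -25-2.4, 6.5-2.4] = [-7.500,-27.400,4.100]
hi = A.hi+B.hi = [28.7+2.4, 8.8+2.4, 17.1+2.4] = [31.100,11.200,19.500]
diag = √(38.6²+38.6²+15.4²) = √3217.08 = 56.719


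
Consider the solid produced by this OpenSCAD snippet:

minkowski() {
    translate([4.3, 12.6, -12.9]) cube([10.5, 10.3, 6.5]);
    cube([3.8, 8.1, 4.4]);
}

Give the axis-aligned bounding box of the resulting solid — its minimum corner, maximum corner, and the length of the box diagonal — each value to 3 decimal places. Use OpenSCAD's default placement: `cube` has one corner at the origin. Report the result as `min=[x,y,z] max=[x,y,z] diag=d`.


min=[4.300,12.600,-12.900] max=[18.600,31.000,-2.000] diag=25.727

A = translate([4.3, 12.6, -12.9]) cube([10.5, 10.3, 6.5]) → bbox [4.3,12.6,-12.9] .. [14.8,22.9,-6.4]
B = cube([3.8, 8.1, 4.4]) → bbox [0,0,0] .. [3.8,8.1,4.4]
lo = A.lo+B.lo = [4.3+0, 12.6+0, -12.9+0] = [4.300,12.600,-12.900]
hi = A.hi+B.hi = [14.8+3.8, 22.9+8.1, -6.4+4.4] = [18.600,31.000,-2.000]
diag = √(14.3²+18.4²+10.9²) = √661.86 = 25.727


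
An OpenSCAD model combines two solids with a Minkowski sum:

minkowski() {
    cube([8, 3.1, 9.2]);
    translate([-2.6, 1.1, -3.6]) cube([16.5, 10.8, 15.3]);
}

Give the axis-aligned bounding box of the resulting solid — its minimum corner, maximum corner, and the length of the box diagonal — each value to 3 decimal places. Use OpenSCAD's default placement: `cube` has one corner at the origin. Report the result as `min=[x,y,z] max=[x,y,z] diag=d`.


min=[-2.600,1.100,-3.600] max=[21.900,15.000,20.900] diag=37.332

A = translate([-2.6, 1.1, -3.6]) cube([16.5, 10.8, 15.3]) → bbox [-2.6,1.1,-3.6] .. [13.9,11.9,11.7]
B = cube([8, 3.1, 9.2]) → bbox [0,0,0] .. [8,3.1,9.2]
lo = A.lo+B.lo = [-2.6+0, 1.1+0, -3.6+0] = [-2.600,1.100,-3.600]
hi = A.hi+B.hi = [13.9+8, 11.9+3.1, 11.7+9.2] = [21.900,15.000,20.900]
diag = √(24.5²+13.9²+24.5²) = √1393.71 = 37.332


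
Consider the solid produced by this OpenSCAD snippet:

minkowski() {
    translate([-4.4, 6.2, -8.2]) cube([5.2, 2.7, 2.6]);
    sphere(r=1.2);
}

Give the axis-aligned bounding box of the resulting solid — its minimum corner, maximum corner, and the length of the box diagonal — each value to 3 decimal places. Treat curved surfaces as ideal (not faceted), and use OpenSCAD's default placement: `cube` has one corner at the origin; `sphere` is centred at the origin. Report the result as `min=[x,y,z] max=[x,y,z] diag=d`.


A = translate([-4.4, 6.2, -8.2]) cube([5.2, 2.7, 2.6]) → bbox [-4.4,6.2,-8.2] .. [0.8,8.9,-5.6]
B = sphere(r=1.2) → bbox [-1.2,-1.2,-1.2] .. [1.2,1.2,1.2]
lo = A.lo+B.lo = [-4.4-1.2, 6.2-1.2, -8.2-1.2] = [-5.600,5.000,-9.400]
hi = A.hi+B.hi = [0.8+1.2, 8.9+1.2, -5.6+1.2] = [2.000,10.100,-4.400]
diag = √(7.6²+5.1²+5²) = √108.77 = 10.429

min=[-5.600,5.000,-9.400] max=[2.000,10.100,-4.400] diag=10.429


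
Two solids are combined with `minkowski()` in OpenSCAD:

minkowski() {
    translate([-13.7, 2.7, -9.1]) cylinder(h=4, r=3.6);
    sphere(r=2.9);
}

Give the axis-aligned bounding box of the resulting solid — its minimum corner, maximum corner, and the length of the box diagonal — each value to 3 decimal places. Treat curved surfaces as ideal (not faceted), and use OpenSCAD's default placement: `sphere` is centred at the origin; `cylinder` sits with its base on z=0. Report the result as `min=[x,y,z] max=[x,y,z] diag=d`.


min=[-20.200,-3.800,-12.000] max=[-7.200,9.200,-2.200] diag=20.834

A = translate([-13.7, 2.7, -9.1]) cylinder(h=4, r=3.6) → bbox [-17.3,-0.9,-9.1] .. [-10.1,6.3,-5.1]
B = sphere(r=2.9) → bbox [-2.9,-2.9,-2.9] .. [2.9,2.9,2.9]
lo = A.lo+B.lo = [-17.3-2.9, -0.9-2.9, -9.1-2.9] = [-20.200,-3.800,-12.000]
hi = A.hi+B.hi = [-10.1+2.9, 6.3+2.9, -5.1+2.9] = [-7.200,9.200,-2.200]
diag = √(13²+13²+9.8²) = √434.04 = 20.834


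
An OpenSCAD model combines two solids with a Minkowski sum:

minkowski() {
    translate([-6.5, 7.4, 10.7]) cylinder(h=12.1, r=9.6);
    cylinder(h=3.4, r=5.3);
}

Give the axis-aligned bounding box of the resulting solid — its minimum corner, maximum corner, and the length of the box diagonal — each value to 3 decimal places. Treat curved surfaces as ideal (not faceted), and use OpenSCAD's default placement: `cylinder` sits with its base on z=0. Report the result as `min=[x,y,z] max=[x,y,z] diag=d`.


A = translate([-6.5, 7.4, 10.7]) cylinder(h=12.1, r=9.6) → bbox [-16.1,-2.2,10.7] .. [3.1,17,22.8]
B = cylinder(h=3.4, r=5.3) → bbox [-5.3,-5.3,0] .. [5.3,5.3,3.4]
lo = A.lo+B.lo = [-16.1-5.3, -2.2-5.3, 10.7+0] = [-21.400,-7.500,10.700]
hi = A.hi+B.hi = [3.1+5.3, 17+5.3, 22.8+3.4] = [8.400,22.300,26.200]
diag = √(29.8²+29.8²+15.5²) = √2016.33 = 44.904

min=[-21.400,-7.500,10.700] max=[8.400,22.300,26.200] diag=44.904


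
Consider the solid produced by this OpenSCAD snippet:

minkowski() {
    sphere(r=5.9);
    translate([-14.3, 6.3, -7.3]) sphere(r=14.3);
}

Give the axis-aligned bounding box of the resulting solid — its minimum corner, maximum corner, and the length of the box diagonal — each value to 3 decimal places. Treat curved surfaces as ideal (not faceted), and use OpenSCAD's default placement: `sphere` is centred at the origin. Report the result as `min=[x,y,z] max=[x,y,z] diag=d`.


min=[-34.500,-13.900,-27.500] max=[5.900,26.500,12.900] diag=69.975

A = translate([-14.3, 6.3, -7.3]) sphere(r=14.3) → bbox [-28.6,-8,-21.6] .. [0,20.6,7]
B = sphere(r=5.9) → bbox [-5.9,-5.9,-5.9] .. [5.9,5.9,5.9]
lo = A.lo+B.lo = [-28.6-5.9, -8-5.9, -21.6-5.9] = [-34.500,-13.900,-27.500]
hi = A.hi+B.hi = [0+5.9, 20.6+5.9, 7+5.9] = [5.900,26.500,12.900]
diag = √(40.4²+40.4²+40.4²) = √4896.48 = 69.975


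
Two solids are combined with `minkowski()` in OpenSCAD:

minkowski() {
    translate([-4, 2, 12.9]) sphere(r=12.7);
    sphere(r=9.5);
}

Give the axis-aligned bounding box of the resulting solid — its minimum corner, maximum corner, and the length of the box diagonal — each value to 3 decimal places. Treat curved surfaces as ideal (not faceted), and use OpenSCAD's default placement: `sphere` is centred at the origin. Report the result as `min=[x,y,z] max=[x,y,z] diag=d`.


A = translate([-4, 2, 12.9]) sphere(r=12.7) → bbox [-16.7,-10.7,0.2] .. [8.7,14.7,25.6]
B = sphere(r=9.5) → bbox [-9.5,-9.5,-9.5] .. [9.5,9.5,9.5]
lo = A.lo+B.lo = [-16.7-9.5, -10.7-9.5, 0.2-9.5] = [-26.200,-20.200,-9.300]
hi = A.hi+B.hi = [8.7+9.5, 14.7+9.5, 25.6+9.5] = [18.200,24.200,35.100]
diag = √(44.4²+44.4²+44.4²) = √5914.08 = 76.903

min=[-26.200,-20.200,-9.300] max=[18.200,24.200,35.100] diag=76.903


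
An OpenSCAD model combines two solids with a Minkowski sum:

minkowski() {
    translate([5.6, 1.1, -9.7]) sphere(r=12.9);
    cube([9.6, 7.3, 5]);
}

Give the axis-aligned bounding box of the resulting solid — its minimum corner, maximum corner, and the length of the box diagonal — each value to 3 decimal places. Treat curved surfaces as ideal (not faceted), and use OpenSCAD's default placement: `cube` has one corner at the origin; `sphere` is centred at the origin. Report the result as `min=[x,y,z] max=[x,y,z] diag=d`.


min=[-7.300,-11.800,-22.600] max=[28.100,21.300,8.200] diag=57.423

A = translate([5.6, 1.1, -9.7]) sphere(r=12.9) → bbox [-7.3,-11.8,-22.6] .. [18.5,14,3.2]
B = cube([9.6, 7.3, 5]) → bbox [0,0,0] .. [9.6,7.3,5]
lo = A.lo+B.lo = [-7.3+0, -11.8+0, -22.6+0] = [-7.300,-11.800,-22.600]
hi = A.hi+B.hi = [18.5+9.6, 14+7.3, 3.2+5] = [28.100,21.300,8.200]
diag = √(35.4²+33.1²+30.8²) = √3297.41 = 57.423


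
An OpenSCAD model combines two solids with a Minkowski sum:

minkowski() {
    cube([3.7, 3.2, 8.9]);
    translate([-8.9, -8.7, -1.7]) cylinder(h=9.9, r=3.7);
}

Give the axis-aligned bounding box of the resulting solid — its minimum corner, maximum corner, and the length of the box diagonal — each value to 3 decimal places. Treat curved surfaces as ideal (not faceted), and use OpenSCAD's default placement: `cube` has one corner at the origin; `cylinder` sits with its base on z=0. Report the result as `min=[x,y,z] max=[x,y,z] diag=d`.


A = translate([-8.9, -8.7, -1.7]) cylinder(h=9.9, r=3.7) → bbox [-12.6,-12.4,-1.7] .. [-5.2,-5,8.2]
B = cube([3.7, 3.2, 8.9]) → bbox [0,0,0] .. [3.7,3.2,8.9]
lo = A.lo+B.lo = [-12.6+0, -12.4+0, -1.7+0] = [-12.600,-12.400,-1.700]
hi = A.hi+B.hi = [-5.2+3.7, -5+3.2, 8.2+8.9] = [-1.500,-1.800,17.100]
diag = √(11.1²+10.6²+18.8²) = √589.01 = 24.270

min=[-12.600,-12.400,-1.700] max=[-1.500,-1.800,17.100] diag=24.270


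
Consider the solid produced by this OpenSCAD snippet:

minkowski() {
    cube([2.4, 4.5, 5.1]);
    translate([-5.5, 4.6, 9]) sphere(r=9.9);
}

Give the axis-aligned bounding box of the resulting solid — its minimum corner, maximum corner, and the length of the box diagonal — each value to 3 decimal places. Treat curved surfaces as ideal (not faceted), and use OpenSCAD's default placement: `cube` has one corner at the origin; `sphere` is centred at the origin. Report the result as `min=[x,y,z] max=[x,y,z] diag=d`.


min=[-15.400,-5.300,-0.900] max=[6.800,19.000,24.000] diag=41.272

A = translate([-5.5, 4.6, 9]) sphere(r=9.9) → bbox [-15.4,-5.3,-0.9] .. [4.4,14.5,18.9]
B = cube([2.4, 4.5, 5.1]) → bbox [0,0,0] .. [2.4,4.5,5.1]
lo = A.lo+B.lo = [-15.4+0, -5.3+0, -0.9+0] = [-15.400,-5.300,-0.900]
hi = A.hi+B.hi = [4.4+2.4, 14.5+4.5, 18.9+5.1] = [6.800,19.000,24.000]
diag = √(22.2²+24.3²+24.9²) = √1703.34 = 41.272


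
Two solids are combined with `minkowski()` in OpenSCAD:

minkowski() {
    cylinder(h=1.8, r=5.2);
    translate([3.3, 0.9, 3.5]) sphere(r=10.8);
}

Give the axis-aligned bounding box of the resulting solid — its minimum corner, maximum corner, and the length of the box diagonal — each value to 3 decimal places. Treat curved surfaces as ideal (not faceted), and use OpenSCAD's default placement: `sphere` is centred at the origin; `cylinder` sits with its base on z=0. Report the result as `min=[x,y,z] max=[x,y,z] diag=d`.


A = translate([3.3, 0.9, 3.5]) sphere(r=10.8) → bbox [-7.5,-9.9,-7.3] .. [14.1,11.7,14.3]
B = cylinder(h=1.8, r=5.2) → bbox [-5.2,-5.2,0] .. [5.2,5.2,1.8]
lo = A.lo+B.lo = [-7.5-5.2, -9.9-5.2, -7.3+0] = [-12.700,-15.100,-7.300]
hi = A.hi+B.hi = [14.1+5.2, 11.7+5.2, 14.3+1.8] = [19.300,16.900,16.100]
diag = √(32²+32²+23.4²) = √2595.56 = 50.947

min=[-12.700,-15.100,-7.300] max=[19.300,16.900,16.100] diag=50.947


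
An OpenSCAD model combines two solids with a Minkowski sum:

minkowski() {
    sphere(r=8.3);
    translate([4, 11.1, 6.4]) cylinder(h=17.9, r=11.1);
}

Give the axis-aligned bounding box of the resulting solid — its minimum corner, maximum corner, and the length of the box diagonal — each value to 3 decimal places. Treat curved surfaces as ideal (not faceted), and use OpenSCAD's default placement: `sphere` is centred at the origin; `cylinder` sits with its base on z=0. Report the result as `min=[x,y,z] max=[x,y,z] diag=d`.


min=[-15.400,-8.300,-1.900] max=[23.400,30.500,32.600] diag=64.816

A = translate([4, 11.1, 6.4]) cylinder(h=17.9, r=11.1) → bbox [-7.1,0,6.4] .. [15.1,22.2,24.3]
B = sphere(r=8.3) → bbox [-8.3,-8.3,-8.3] .. [8.3,8.3,8.3]
lo = A.lo+B.lo = [-7.1-8.3, 0-8.3, 6.4-8.3] = [-15.400,-8.300,-1.900]
hi = A.hi+B.hi = [15.1+8.3, 22.2+8.3, 24.3+8.3] = [23.400,30.500,32.600]
diag = √(38.8²+38.8²+34.5²) = √4201.13 = 64.816


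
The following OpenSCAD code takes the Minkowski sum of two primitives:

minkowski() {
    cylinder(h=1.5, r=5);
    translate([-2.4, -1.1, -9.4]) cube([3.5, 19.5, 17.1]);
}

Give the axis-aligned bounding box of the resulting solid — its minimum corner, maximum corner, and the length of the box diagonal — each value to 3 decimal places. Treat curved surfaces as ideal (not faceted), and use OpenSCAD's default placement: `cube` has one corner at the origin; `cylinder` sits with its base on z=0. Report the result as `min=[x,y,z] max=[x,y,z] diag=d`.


min=[-7.400,-6.100,-9.400] max=[6.100,23.400,9.200] diag=37.396

A = translate([-2.4, -1.1, -9.4]) cube([3.5, 19.5, 17.1]) → bbox [-2.4,-1.1,-9.4] .. [1.1,18.4,7.7]
B = cylinder(h=1.5, r=5) → bbox [-5,-5,0] .. [5,5,1.5]
lo = A.lo+B.lo = [-2.4-5, -1.1-5, -9.4+0] = [-7.400,-6.100,-9.400]
hi = A.hi+B.hi = [1.1+5, 18.4+5, 7.7+1.5] = [6.100,23.400,9.200]
diag = √(13.5²+29.5²+18.6²) = √1398.46 = 37.396


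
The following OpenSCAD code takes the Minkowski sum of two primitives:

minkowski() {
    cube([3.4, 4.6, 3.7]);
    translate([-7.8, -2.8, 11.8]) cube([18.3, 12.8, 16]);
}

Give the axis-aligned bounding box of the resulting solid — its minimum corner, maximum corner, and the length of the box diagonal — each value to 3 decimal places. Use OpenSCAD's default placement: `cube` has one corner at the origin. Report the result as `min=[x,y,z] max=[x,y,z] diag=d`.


A = translate([-7.8, -2.8, 11.8]) cube([18.3, 12.8, 16]) → bbox [-7.8,-2.8,11.8] .. [10.5,10,27.8]
B = cube([3.4, 4.6, 3.7]) → bbox [0,0,0] .. [3.4,4.6,3.7]
lo = A.lo+B.lo = [-7.8+0, -2.8+0, 11.8+0] = [-7.800,-2.800,11.800]
hi = A.hi+B.hi = [10.5+3.4, 10+4.6, 27.8+3.7] = [13.900,14.600,31.500]
diag = √(21.7²+17.4²+19.7²) = √1161.74 = 34.084

min=[-7.800,-2.800,11.800] max=[13.900,14.600,31.500] diag=34.084


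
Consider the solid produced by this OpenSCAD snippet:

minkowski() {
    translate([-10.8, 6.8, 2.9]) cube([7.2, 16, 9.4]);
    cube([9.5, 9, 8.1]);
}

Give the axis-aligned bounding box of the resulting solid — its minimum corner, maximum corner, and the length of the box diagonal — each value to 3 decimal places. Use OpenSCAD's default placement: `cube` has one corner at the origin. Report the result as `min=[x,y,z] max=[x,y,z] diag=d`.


A = translate([-10.8, 6.8, 2.9]) cube([7.2, 16, 9.4]) → bbox [-10.8,6.8,2.9] .. [-3.6,22.8,12.3]
B = cube([9.5, 9, 8.1]) → bbox [0,0,0] .. [9.5,9,8.1]
lo = A.lo+B.lo = [-10.8+0, 6.8+0, 2.9+0] = [-10.800,6.800,2.900]
hi = A.hi+B.hi = [-3.6+9.5, 22.8+9, 12.3+8.1] = [5.900,31.800,20.400]
diag = √(16.7²+25²+17.5²) = √1210.14 = 34.787

min=[-10.800,6.800,2.900] max=[5.900,31.800,20.400] diag=34.787


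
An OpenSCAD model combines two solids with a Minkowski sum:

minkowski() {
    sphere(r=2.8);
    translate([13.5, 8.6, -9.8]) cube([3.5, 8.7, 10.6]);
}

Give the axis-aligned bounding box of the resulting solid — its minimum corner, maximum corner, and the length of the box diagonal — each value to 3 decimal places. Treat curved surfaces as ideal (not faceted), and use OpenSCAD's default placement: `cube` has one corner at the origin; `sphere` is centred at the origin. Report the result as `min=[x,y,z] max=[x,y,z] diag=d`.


min=[10.700,5.800,-12.600] max=[19.800,20.100,3.600] diag=23.447

A = translate([13.5, 8.6, -9.8]) cube([3.5, 8.7, 10.6]) → bbox [13.5,8.6,-9.8] .. [17,17.3,0.8]
B = sphere(r=2.8) → bbox [-2.8,-2.8,-2.8] .. [2.8,2.8,2.8]
lo = A.lo+B.lo = [13.5-2.8, 8.6-2.8, -9.8-2.8] = [10.700,5.800,-12.600]
hi = A.hi+B.hi = [17+2.8, 17.3+2.8, 0.8+2.8] = [19.800,20.100,3.600]
diag = √(9.1²+14.3²+16.2²) = √549.74 = 23.447


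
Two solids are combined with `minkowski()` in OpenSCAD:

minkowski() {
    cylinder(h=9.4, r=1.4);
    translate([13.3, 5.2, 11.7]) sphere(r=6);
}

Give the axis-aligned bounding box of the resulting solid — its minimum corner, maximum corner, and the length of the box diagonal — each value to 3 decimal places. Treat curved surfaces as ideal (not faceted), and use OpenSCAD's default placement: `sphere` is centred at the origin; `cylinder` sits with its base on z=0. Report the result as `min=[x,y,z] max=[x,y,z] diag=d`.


min=[5.900,-2.200,5.700] max=[20.700,12.600,27.100] diag=29.934

A = translate([13.3, 5.2, 11.7]) sphere(r=6) → bbox [7.3,-0.8,5.7] .. [19.3,11.2,17.7]
B = cylinder(h=9.4, r=1.4) → bbox [-1.4,-1.4,0] .. [1.4,1.4,9.4]
lo = A.lo+B.lo = [7.3-1.4, -0.8-1.4, 5.7+0] = [5.900,-2.200,5.700]
hi = A.hi+B.hi = [19.3+1.4, 11.2+1.4, 17.7+9.4] = [20.700,12.600,27.100]
diag = √(14.8²+14.8²+21.4²) = √896.04 = 29.934


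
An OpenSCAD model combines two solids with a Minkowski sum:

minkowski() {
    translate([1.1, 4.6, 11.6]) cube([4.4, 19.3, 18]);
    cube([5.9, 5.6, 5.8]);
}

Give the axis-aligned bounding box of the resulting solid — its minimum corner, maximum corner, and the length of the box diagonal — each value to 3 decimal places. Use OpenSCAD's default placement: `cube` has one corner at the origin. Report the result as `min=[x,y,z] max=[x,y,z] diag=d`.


min=[1.100,4.600,11.600] max=[11.400,29.500,35.400] diag=35.952

A = translate([1.1, 4.6, 11.6]) cube([4.4, 19.3, 18]) → bbox [1.1,4.6,11.6] .. [5.5,23.9,29.6]
B = cube([5.9, 5.6, 5.8]) → bbox [0,0,0] .. [5.9,5.6,5.8]
lo = A.lo+B.lo = [1.1+0, 4.6+0, 11.6+0] = [1.100,4.600,11.600]
hi = A.hi+B.hi = [5.5+5.9, 23.9+5.6, 29.6+5.8] = [11.400,29.500,35.400]
diag = √(10.3²+24.9²+23.8²) = √1292.54 = 35.952


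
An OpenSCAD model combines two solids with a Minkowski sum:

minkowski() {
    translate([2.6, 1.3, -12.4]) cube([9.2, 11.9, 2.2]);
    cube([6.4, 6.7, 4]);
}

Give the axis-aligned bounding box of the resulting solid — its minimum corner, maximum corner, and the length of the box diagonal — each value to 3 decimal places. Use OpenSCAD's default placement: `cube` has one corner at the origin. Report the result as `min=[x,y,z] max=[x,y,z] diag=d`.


A = translate([2.6, 1.3, -12.4]) cube([9.2, 11.9, 2.2]) → bbox [2.6,1.3,-12.4] .. [11.8,13.2,-10.2]
B = cube([6.4, 6.7, 4]) → bbox [0,0,0] .. [6.4,6.7,4]
lo = A.lo+B.lo = [2.6+0, 1.3+0, -12.4+0] = [2.600,1.300,-12.400]
hi = A.hi+B.hi = [11.8+6.4, 13.2+6.7, -10.2+4] = [18.200,19.900,-6.200]
diag = √(15.6²+18.6²+6.2²) = √627.76 = 25.055

min=[2.600,1.300,-12.400] max=[18.200,19.900,-6.200] diag=25.055


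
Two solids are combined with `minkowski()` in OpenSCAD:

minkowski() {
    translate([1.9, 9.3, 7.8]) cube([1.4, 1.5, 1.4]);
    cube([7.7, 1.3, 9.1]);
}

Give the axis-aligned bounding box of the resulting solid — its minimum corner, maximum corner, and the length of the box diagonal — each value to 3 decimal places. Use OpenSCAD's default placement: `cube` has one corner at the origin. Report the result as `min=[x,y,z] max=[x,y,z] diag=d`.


min=[1.900,9.300,7.800] max=[11.000,12.100,18.300] diag=14.174

A = translate([1.9, 9.3, 7.8]) cube([1.4, 1.5, 1.4]) → bbox [1.9,9.3,7.8] .. [3.3,10.8,9.2]
B = cube([7.7, 1.3, 9.1]) → bbox [0,0,0] .. [7.7,1.3,9.1]
lo = A.lo+B.lo = [1.9+0, 9.3+0, 7.8+0] = [1.900,9.300,7.800]
hi = A.hi+B.hi = [3.3+7.7, 10.8+1.3, 9.2+9.1] = [11.000,12.100,18.300]
diag = √(9.1²+2.8²+10.5²) = √200.9 = 14.174


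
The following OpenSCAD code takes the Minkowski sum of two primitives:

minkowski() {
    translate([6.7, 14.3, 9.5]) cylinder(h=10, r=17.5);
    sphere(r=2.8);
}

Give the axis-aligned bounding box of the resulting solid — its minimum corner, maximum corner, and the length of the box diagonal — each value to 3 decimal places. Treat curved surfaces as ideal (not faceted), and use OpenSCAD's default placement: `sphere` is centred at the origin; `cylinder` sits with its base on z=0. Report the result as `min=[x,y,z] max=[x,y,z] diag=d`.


min=[-13.600,-6.000,6.700] max=[27.000,34.600,22.300] diag=59.499

A = translate([6.7, 14.3, 9.5]) cylinder(h=10, r=17.5) → bbox [-10.8,-3.2,9.5] .. [24.2,31.8,19.5]
B = sphere(r=2.8) → bbox [-2.8,-2.8,-2.8] .. [2.8,2.8,2.8]
lo = A.lo+B.lo = [-10.8-2.8, -3.2-2.8, 9.5-2.8] = [-13.600,-6.000,6.700]
hi = A.hi+B.hi = [24.2+2.8, 31.8+2.8, 19.5+2.8] = [27.000,34.600,22.300]
diag = √(40.6²+40.6²+15.6²) = √3540.08 = 59.499
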